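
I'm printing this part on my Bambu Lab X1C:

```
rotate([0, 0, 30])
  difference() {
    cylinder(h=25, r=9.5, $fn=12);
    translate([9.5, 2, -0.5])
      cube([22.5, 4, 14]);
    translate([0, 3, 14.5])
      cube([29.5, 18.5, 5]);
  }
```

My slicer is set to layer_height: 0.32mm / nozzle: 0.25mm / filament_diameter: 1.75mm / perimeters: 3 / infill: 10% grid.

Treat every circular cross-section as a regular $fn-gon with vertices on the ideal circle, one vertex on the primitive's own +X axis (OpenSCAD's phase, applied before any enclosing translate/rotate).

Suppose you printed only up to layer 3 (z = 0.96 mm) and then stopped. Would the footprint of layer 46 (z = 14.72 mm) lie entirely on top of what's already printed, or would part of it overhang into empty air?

entirely on top

Compare the two slices. At z = 0.96: the r=9.5 cylinder gives a regular 12-gon of circumradius 9.5 (constant along its height) (area = (12/2)·9.500²·sin(360°/12) = 270.75 mm²); the 22.5×4 cube at (9.5, 2) contributes its full rectangle (area 90.00 mm²); the cube at (0, 3) is absent (z outside [14.5, 19.5]); Subtracting the remaining from the first: starting from the r=9.5 cylinder (270.75 mm²), the 22.5×4 cube at (9.5, 2) misses the remaining region (no effect) — area = 270.75 mm²; (rotated 30° about Z; rotation is an isometry so areas/perimeters/island counts are preserved). At z = 14.72: the cylinder: section is a regular 12-gon, circumradius r=9.5 (area = (12/2)·9.500²·sin(360°/12) = 270.75 mm²); the cube at (9.5, 2) does not reach this height (z outside [-0.5, 13.5]); the cube at (0, 3) is present — its section is the full 29.5×18.5 rectangle (area 545.75 mm²); Subtracting the remaining from the first: starting from the r=9.5 cylinder (270.75 mm²), the 29.5×18.5 cube at (0, 3) partially overlaps it — only the 40.39 mm² overlap (of its 545.75 mm²) is removed, clipping the outline — area = 230.36 mm²; (whole slice rotated 30° about Z — lengths, areas and connectivity unchanged). Checking containment: the cross-section at z = 14.72 is a subset of the cross-section at z = 0.96.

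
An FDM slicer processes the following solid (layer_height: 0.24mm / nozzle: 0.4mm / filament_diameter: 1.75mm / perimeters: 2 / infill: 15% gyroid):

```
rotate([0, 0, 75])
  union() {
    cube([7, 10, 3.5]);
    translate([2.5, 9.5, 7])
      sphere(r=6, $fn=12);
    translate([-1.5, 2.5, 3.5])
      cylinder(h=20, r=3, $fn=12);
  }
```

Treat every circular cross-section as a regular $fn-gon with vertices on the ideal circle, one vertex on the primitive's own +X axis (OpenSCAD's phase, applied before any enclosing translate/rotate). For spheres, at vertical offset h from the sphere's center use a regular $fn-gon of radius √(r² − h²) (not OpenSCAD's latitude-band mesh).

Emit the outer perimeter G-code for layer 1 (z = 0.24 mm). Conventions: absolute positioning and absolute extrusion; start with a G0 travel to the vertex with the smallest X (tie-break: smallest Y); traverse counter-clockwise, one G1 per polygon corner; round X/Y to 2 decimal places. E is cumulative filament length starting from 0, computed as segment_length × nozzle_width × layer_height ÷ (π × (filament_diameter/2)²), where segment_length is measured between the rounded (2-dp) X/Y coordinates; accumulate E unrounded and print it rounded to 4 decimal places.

At z = 0.24 mm: the cube (footprint 7×10) is included at this height; the sphere at (2.5, 9.5) is not intersected at this z (|z−center|=6.760 > r=6); the cylinder at (-1.5, 2.5) is absent (z outside [3.5, 23.5]); Taking the union: only the 7×10 cube is present, so the union is just that shape — 1 connected region; (whole slice rotated 75° about Z — lengths, areas and connectivity unchanged). The outline is a single polygon with 4 vertices. Extrusion per mm of travel: 0.4 × 0.24 / (π × 0.875²) = 0.039912. Accumulating E over each segment gives final E = 1.3570.

G0 X-9.66 Y2.59 Z0.24
G1 X0.00 Y0.00 E0.3992
G1 X1.81 Y6.76 E0.6785
G1 X-7.85 Y9.35 E1.0776
G1 X-9.66 Y2.59 E1.3570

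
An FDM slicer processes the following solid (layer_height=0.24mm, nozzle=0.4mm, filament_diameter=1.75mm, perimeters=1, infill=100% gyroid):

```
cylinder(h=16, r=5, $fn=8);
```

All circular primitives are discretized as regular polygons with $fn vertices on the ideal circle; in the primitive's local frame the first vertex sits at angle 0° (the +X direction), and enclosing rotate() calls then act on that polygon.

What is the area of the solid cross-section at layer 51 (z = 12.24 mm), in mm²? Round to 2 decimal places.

At z = 12.24 mm: the r=5 cylinder contributes a regular 8-gon of circumradius 5 (area = (8/2)·5.000²·sin(360°/8) = 70.71 mm²). Overall, the cross-section is a single solid region. Net area = 70.71 mm².

70.71 mm²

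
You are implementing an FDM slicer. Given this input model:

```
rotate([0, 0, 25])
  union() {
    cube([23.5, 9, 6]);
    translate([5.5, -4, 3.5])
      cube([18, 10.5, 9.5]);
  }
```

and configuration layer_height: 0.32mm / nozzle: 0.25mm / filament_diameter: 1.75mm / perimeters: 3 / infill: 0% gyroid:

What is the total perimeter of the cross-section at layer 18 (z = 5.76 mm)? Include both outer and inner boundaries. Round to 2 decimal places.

73.00 mm

At z = 5.76 mm: the 23.5×9 cube contributes its full rectangle (perimeter 65.00 mm); the cube at (5.5, -4) (footprint 18×10.5) is included at this height (perimeter 57.00 mm); Combining (union): the regions partially overlap (shared area 117.00 mm²), so the edge portions inside another operand are dropped and the merged outline is re-measured after clipping — boundary = 73.00 mm; (rotated 25° about Z; rotation is an isometry so areas/perimeters/island counts are preserved). Overall, the cross-section is a single solid region. Total boundary length (outer) = 73.00 mm.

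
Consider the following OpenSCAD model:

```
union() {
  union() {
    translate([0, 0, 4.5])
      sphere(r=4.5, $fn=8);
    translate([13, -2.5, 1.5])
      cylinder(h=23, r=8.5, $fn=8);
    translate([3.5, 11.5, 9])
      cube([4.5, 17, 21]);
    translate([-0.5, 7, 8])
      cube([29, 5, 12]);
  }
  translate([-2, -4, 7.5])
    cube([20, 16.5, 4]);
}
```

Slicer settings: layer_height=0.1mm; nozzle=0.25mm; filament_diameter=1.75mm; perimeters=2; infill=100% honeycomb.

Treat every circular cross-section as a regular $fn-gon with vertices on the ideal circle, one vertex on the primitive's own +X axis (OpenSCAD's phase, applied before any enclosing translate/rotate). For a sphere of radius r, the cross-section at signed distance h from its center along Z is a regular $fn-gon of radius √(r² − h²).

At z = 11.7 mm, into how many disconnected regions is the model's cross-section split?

At z = 11.7 mm: the sphere is not intersected at this z (|z−center|=7.200 > r=4.5); the cylinder at (13, -2.5): section is a regular 8-gon, circumradius r=8.5; the cube at (3.5, 11.5) (footprint 4.5×17) is included at this height; the 29×5 cube at (-0.5, 7) contributes its full rectangle; Taking the union: the regions partially overlap (shared area 2.25 mm²), so overlapping operands fuse into one piece — 2 connected regions; the cube at (-2, -4) is absent (z outside [7.5, 11.5]); Taking the union: only the result so far is present, so the union is just that shape — 2 connected regions. The result has 2 disconnected regions.

2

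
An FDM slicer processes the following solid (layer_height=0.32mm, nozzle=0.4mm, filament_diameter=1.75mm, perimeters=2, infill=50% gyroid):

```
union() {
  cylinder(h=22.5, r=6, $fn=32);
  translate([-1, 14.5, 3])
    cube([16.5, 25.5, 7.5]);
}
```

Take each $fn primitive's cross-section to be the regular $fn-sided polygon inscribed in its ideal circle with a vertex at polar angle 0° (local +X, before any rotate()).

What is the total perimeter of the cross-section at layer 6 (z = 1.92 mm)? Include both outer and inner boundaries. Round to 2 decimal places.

At z = 1.92 mm: the r=6 cylinder gives a regular 32-gon of circumradius 6 (constant along its height) (perimeter = 2·32·6.000·sin(180°/32) = 37.64 mm); the cube at (-1, 14.5) does not reach this height (z outside [3, 10.5]); Combining (union): only the r=6 cylinder is present, so the union is just that shape — boundary = 37.64 mm. Overall, the cross-section is a single solid region. Total boundary length (outer) = 37.64 mm.

37.64 mm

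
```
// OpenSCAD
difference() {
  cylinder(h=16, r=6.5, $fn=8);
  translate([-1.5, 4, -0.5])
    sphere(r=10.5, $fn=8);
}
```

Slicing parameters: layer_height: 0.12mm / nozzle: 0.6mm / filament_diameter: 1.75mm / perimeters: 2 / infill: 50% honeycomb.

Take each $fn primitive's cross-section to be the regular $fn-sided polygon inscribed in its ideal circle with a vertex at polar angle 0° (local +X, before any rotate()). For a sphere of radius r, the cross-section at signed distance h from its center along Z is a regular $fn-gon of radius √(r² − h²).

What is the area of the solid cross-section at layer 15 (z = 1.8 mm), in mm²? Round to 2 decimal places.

At z = 1.8 mm: the r=6.5 cylinder gives a regular 8-gon of circumradius 6.5 (constant along its height) (area = (8/2)·6.500²·sin(360°/8) = 119.50 mm²); the r=10.5 sphere at (-1.5, 4) slices to a regular 8-gon of circumradius 10.245 (√(r²−h²) with h=2.3 from center) (area = (8/2)·10.245²·sin(360°/8) = 296.87 mm²); Subtracting the remaining from the first: starting from the r=6.5 cylinder (119.50 mm²), the r=10.5 sphere at (-1.5, 4) partially overlaps it — only the 114.82 mm² overlap (of its 296.87 mm²) is removed, clipping the outline — area = 4.68 mm². Overall, the cross-section is a single solid region. Net area = 4.68 mm².

4.68 mm²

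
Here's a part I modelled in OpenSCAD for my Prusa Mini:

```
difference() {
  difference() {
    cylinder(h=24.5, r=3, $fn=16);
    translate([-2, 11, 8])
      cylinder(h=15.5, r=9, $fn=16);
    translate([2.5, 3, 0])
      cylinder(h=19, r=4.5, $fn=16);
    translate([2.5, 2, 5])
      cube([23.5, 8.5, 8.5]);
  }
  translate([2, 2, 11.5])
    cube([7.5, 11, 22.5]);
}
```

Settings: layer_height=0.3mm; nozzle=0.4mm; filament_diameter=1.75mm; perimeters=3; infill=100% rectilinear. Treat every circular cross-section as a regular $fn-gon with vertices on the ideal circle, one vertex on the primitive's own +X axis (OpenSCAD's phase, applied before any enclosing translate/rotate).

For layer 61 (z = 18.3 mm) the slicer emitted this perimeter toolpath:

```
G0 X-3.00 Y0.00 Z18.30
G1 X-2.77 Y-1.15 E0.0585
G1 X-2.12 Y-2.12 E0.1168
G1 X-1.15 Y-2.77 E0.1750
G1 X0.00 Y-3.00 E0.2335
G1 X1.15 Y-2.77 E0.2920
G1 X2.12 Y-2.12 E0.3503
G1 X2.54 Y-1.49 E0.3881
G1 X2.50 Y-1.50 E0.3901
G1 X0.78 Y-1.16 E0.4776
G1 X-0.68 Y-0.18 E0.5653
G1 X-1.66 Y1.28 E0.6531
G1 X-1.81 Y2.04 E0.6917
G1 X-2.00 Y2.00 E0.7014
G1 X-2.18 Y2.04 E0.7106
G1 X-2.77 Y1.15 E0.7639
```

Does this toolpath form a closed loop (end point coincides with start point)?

no

Start point (G0): (-3.00, 0.00). End point (last G1): the path does not return to the start — open.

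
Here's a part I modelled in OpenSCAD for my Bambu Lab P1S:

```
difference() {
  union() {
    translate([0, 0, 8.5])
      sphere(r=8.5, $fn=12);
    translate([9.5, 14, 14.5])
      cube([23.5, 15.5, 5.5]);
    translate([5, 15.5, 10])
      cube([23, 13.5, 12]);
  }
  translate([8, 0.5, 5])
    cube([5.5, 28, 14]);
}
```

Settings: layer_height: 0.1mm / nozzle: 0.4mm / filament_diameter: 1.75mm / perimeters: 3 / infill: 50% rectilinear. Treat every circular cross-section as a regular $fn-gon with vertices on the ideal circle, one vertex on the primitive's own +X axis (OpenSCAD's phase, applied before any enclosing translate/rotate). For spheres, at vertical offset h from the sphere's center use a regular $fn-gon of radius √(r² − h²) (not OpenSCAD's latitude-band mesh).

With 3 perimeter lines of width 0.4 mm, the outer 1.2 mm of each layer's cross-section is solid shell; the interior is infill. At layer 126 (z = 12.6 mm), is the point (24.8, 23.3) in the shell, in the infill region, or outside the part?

infill

At z = 12.6 mm: the sphere: section is a regular 12-gon, circumradius = √(r²−h²) = √(8.5²−4.1²) = 7.446; the cube at (9.5, 14) does not reach this height (z outside [14.5, 20]); the cube at (5, 15.5) (footprint 23×13.5) is included at this height; Taking the union: the 2 present regions are separate (no shared area or edge), so areas and boundary lengths simply add and each stays a separate island — 2 connected regions; the cube at (8, 0.5) is present — its section is the full 5.5×28 rectangle; After the difference (first − rest): starting from the result so far, the 5.5×28 cube at (8, 0.5) partially overlaps it — only the 71.50 mm² overlap (of its 154.00 mm²) is removed, clipping the outline — 2 connected regions. Overall, the cross-section has 2 separate islands. The nearest boundary edge runs (28.00, 29.00)→(28.00, 15.50); distance from the point to it = 3.20 mm. (Shell/infill is judged within the island containing the point — the largest one.) The point is inside the cross-section and 3.20 mm from the nearest boundary — more than the 1.2 mm shell width (3 × 0.4), so it's in the infill interior.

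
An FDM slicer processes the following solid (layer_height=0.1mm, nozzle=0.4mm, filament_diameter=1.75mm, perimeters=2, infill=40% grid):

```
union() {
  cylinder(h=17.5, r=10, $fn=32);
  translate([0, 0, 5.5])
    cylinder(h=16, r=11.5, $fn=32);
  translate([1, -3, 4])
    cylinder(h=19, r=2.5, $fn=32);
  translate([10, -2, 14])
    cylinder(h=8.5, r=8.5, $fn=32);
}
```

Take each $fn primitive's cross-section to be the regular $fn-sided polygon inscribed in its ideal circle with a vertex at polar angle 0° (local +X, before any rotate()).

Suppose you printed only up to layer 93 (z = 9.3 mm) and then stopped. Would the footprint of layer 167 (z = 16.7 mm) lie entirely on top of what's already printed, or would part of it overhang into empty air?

Compare the two slices. At z = 9.3: the cylinder: section is a regular 32-gon, circumradius r=10 (area = (32/2)·10.000²·sin(360°/32) = 312.14 mm²); the cylinder: section is a regular 32-gon, circumradius r=11.5 (area = (32/2)·11.500²·sin(360°/32) = 412.81 mm²); the r=2.5 cylinder at (1, -3) gives a regular 32-gon of circumradius 2.5 (constant along its height) (area = (32/2)·2.500²·sin(360°/32) = 19.51 mm²); the cylinder at (10, -2) is not intersected at this z (z outside [14, 22.5]); Combining (union): the regions partially overlap — summed areas 744.46 mm² minus the doubly-counted overlap 331.65 mm² gives 412.81 mm² — area = 412.81 mm². At z = 16.7: the cylinder: section is a regular 32-gon, circumradius r=10 (area = (32/2)·10.000²·sin(360°/32) = 312.14 mm²); the r=11.5 cylinder gives a regular 32-gon of circumradius 11.5 (constant along its height) (area = (32/2)·11.500²·sin(360°/32) = 412.81 mm²); the r=2.5 cylinder at (1, -3) contributes a regular 32-gon of circumradius 2.5 (area = (32/2)·2.500²·sin(360°/32) = 19.51 mm²); the cylinder at (10, -2): section is a regular 32-gon, circumradius r=8.5 (area = (32/2)·8.500²·sin(360°/32) = 225.52 mm²); Merging all regions: the regions partially overlap — summed areas 969.99 mm² minus the doubly-counted overlap 446.82 mm² gives 523.17 mm² — area = 523.17 mm². Checking containment: at z = 16.7 the cross-section extends beyond the z = 9.3 cross-section by about 110.36 mm².

part overhangs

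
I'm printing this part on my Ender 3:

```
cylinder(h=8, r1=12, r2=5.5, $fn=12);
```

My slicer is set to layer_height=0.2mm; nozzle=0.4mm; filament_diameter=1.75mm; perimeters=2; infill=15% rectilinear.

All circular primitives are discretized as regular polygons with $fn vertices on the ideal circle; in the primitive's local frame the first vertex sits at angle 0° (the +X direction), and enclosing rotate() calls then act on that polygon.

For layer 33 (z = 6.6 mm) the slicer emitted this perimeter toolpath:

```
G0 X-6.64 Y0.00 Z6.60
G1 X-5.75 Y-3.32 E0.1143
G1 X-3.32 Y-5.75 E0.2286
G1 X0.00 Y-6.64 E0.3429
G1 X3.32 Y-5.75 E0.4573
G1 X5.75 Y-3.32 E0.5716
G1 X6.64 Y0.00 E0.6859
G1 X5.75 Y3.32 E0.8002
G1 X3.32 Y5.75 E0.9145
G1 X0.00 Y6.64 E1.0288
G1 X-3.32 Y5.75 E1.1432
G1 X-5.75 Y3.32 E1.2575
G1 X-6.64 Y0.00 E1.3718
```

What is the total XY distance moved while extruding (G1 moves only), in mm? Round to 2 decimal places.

41.24 mm

Sum the Euclidean lengths of each G1 segment: total = 41.24 mm.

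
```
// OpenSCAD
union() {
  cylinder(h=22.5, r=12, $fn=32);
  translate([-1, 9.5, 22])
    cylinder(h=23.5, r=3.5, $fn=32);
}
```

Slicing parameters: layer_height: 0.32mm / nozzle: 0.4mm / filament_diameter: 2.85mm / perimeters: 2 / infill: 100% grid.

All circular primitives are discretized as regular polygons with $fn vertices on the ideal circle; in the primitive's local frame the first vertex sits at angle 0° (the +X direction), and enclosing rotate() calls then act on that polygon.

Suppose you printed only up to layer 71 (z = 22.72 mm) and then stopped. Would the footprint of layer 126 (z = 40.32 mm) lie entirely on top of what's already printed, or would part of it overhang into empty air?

Compare the two slices. At z = 22.72: the cylinder is not intersected at this z (z outside [0, 22.5]); the cylinder at (-1, 9.5): section is a regular 32-gon, circumradius r=3.5 (area = (32/2)·3.500²·sin(360°/32) = 38.24 mm²); Taking the union: only the r=3.5 cylinder at (-1, 9.5) is present, so the union is just that shape — area = 38.24 mm². At z = 40.32: the cylinder does not reach this height (z outside [0, 22.5]); the r=3.5 cylinder at (-1, 9.5) contributes a regular 32-gon of circumradius 3.5 (area = (32/2)·3.500²·sin(360°/32) = 38.24 mm²); Taking the union: only the r=3.5 cylinder at (-1, 9.5) is present, so the union is just that shape — area = 38.24 mm². Checking containment: the cross-section at z = 40.32 is a subset of the cross-section at z = 22.72.

entirely on top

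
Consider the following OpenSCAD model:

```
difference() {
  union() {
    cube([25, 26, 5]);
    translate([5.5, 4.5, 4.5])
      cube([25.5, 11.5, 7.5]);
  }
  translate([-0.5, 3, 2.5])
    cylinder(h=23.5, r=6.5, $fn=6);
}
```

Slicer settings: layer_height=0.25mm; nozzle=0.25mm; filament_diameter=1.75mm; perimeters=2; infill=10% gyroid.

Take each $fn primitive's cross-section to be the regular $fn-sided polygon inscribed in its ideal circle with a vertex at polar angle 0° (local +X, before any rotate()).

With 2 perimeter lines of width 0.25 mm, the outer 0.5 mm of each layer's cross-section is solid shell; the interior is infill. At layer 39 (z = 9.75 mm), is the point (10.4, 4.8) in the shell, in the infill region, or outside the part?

shell

At z = 9.75 mm: the cube is not intersected at this z (z outside [0, 5]); the cube at (5.5, 4.5) (footprint 25.5×11.5) is included at this height; Combining (union): only the 25.5×11.5 cube at (5.5, 4.5) is present, so the union is just that shape — 1 connected region; the r=6.5 cylinder at (-0.5, 3) gives a regular 6-gon of circumradius 6.5 (constant along its height); After the difference (first − rest): starting from the result so far, the r=6.5 cylinder at (-0.5, 3) misses the remaining region (no effect) — 1 connected region. Overall, the cross-section is a single solid region. The nearest boundary edge runs (31.00, 4.50)→(5.50, 4.50); distance from the point to it = 0.30 mm. The point is inside the cross-section, 0.30 mm from the nearest boundary — within the 0.5 mm shell band (2 × 0.25).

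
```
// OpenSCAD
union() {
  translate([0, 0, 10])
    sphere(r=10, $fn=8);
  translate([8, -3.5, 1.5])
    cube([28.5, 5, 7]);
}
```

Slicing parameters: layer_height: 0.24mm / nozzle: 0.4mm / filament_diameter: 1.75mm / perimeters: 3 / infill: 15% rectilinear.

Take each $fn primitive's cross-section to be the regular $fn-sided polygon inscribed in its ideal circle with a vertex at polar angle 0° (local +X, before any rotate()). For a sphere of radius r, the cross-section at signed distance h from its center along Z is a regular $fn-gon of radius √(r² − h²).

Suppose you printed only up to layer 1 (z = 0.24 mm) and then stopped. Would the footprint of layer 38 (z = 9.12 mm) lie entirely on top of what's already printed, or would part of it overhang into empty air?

Compare the two slices. At z = 0.24: the sphere: section is a regular 8-gon, circumradius = √(r²−h²) = √(10²−9.76²) = 2.178 (area = (8/2)·2.178²·sin(360°/8) = 13.41 mm²); the cube at (8, -3.5) does not reach this height (z outside [1.5, 8.5]); Merging all regions: only the r=10 sphere is present, so the union is just that shape — area = 13.41 mm². At z = 9.12: the sphere: section is a regular 8-gon, circumradius = √(r²−h²) = √(10²−0.88²) = 9.961 (area = (8/2)·9.961²·sin(360°/8) = 280.65 mm²); the cube at (8, -3.5) does not reach this height (z outside [1.5, 8.5]); Combining (union): only the r=10 sphere is present, so the union is just that shape — area = 280.65 mm². Checking containment: at z = 9.12 the cross-section extends beyond the z = 0.24 cross-section by about 267.24 mm².

part overhangs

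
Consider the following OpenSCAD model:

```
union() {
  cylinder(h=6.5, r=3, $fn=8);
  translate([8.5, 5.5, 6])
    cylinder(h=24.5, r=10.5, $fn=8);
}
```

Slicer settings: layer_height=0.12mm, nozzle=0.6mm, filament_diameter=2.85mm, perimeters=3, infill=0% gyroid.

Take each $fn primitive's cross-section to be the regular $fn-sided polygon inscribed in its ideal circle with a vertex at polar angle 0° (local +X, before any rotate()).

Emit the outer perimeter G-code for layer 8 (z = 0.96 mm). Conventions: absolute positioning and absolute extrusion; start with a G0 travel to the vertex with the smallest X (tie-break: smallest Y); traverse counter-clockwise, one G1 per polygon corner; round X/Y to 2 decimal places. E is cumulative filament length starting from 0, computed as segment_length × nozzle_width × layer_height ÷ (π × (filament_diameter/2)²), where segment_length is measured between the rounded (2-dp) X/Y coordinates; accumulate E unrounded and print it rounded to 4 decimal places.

At z = 0.96 mm: the r=3 cylinder contributes a regular 8-gon of circumradius 3; the cylinder at (8.5, 5.5) is absent (z outside [6, 30.5]); Combining (union): only the r=3 cylinder is present, so the union is just that shape — 1 connected region. The outline is a single polygon with 8 vertices. Extrusion per mm of travel: 0.6 × 0.12 / (π × 1.425²) = 0.011286. Accumulating E over each segment gives final E = 0.2073.

G0 X-3.00 Y0.00 Z0.96
G1 X-2.12 Y-2.12 E0.0259
G1 X0.00 Y-3.00 E0.0518
G1 X2.12 Y-2.12 E0.0777
G1 X3.00 Y0.00 E0.1036
G1 X2.12 Y2.12 E0.1295
G1 X0.00 Y3.00 E0.1554
G1 X-2.12 Y2.12 E0.1813
G1 X-3.00 Y0.00 E0.2073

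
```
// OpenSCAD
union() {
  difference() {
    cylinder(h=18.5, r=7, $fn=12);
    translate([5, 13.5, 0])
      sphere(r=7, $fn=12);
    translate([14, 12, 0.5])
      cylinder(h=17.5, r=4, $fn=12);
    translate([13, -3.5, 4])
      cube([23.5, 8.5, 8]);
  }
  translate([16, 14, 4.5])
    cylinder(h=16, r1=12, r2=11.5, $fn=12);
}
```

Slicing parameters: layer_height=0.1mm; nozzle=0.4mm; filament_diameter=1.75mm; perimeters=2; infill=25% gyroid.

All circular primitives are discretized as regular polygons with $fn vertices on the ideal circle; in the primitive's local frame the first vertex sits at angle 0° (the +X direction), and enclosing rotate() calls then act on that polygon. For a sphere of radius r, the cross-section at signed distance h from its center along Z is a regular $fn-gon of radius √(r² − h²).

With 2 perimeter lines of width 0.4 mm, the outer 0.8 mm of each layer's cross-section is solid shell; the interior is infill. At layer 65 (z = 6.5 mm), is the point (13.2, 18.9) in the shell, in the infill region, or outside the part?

At z = 6.5 mm: the r=7 cylinder gives a regular 12-gon of circumradius 7 (constant along its height); the r=7 sphere at (5, 13.5) slices to a regular 12-gon of circumradius 2.598 (√(r²−h²) with h=6.5 from center); the r=4 cylinder at (14, 12) contributes a regular 12-gon of circumradius 4; the cube at (13, -3.5) (footprint 23.5×8.5) is included at this height; Subtracting the remaining from the first: starting from the r=7 cylinder, the r=7 sphere at (5, 13.5) misses the remaining region (no effect); the r=4 cylinder at (14, 12) misses the remaining region (no effect); the 23.5×8.5 cube at (13, -3.5) misses the remaining region (no effect) — 1 connected region; the cone at (16, 14): at t=0.125 of its height the radius interpolates to r₁+(r₂−r₁)t = 11.938, giving a regular 12-gon of that circumradius; Combining (union): the 2 present regions are separate (no shared area or edge), so areas and boundary lengths simply add and each stays a separate island — 2 connected regions. Overall, the cross-section has 2 separate islands. The nearest boundary edge runs (10.03, 24.34)→(16.00, 25.94); distance from the point to it = 6.07 mm. (Shell/infill is judged within the island containing the point — the largest one.) The point is inside the cross-section and 6.07 mm from the nearest boundary — more than the 0.8 mm shell width (2 × 0.4), so it's in the infill interior.

infill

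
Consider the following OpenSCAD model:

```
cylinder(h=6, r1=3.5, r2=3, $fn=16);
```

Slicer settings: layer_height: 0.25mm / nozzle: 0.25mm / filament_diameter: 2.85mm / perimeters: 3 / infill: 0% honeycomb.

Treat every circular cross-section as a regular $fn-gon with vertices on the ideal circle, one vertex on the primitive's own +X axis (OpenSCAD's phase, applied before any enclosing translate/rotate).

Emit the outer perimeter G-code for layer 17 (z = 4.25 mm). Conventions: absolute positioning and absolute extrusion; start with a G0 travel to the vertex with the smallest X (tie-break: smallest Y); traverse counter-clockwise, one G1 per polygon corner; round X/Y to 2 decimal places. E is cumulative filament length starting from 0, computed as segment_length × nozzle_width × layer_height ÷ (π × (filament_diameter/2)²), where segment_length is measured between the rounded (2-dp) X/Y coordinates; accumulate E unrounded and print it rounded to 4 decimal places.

G0 X-3.15 Y0.00 Z4.25
G1 X-2.91 Y-1.20 E0.0120
G1 X-2.22 Y-2.22 E0.0241
G1 X-1.20 Y-2.91 E0.0361
G1 X0.00 Y-3.15 E0.0481
G1 X1.20 Y-2.91 E0.0601
G1 X2.22 Y-2.22 E0.0722
G1 X2.91 Y-1.20 E0.0842
G1 X3.15 Y0.00 E0.0962
G1 X2.91 Y1.20 E0.1082
G1 X2.22 Y2.22 E0.1203
G1 X1.20 Y2.91 E0.1323
G1 X0.00 Y3.15 E0.1443
G1 X-1.20 Y2.91 E0.1563
G1 X-2.22 Y2.22 E0.1684
G1 X-2.91 Y1.20 E0.1804
G1 X-3.15 Y0.00 E0.1924

At z = 4.25 mm: the cone (r1=3.5→r2=3) has section circumradius 3.146 here — a regular 16-gon. The outline is a single polygon with 16 vertices. Extrusion per mm of travel: 0.25 × 0.25 / (π × 1.425²) = 0.009797. Accumulating E over each segment gives final E = 0.1924.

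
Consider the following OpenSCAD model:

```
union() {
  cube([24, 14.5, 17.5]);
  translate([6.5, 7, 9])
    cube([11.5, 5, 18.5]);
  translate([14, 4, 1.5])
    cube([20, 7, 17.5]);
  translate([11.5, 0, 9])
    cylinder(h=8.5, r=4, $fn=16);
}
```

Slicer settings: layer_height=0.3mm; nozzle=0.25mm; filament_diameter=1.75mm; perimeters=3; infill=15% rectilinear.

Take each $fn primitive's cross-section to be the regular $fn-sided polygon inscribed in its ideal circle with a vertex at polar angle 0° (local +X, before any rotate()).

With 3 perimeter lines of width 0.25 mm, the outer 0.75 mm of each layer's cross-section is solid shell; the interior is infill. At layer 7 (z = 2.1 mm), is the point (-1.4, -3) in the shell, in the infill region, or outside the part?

At z = 2.1 mm: the 24×14.5 cube contributes its full rectangle; the cube at (6.5, 7) does not reach this height (z outside [9, 27.5]); the cube at (14, 4) is present — its section is the full 20×7 rectangle; the cylinder at (11.5, 0) does not reach this height (z outside [9, 17.5]); Taking the union: the regions partially overlap (shared area 70.00 mm²), so overlapping operands fuse into one piece — 1 connected region. Overall, the cross-section is a single solid region. The nearest boundary edge runs (24.00, 0.00)→(0.00, 0.00); distance from the point to it = 3.31 mm. The point is not inside any of the regions above, so it lies outside the cross-section (3.31 mm from the nearest boundary).

outside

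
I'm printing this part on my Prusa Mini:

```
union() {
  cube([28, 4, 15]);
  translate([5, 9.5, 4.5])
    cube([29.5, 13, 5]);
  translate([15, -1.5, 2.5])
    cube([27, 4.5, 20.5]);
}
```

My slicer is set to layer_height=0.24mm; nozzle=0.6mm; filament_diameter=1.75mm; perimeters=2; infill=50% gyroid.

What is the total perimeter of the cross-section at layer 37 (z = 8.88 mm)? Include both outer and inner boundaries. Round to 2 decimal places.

At z = 8.88 mm: the cube (footprint 28×4) is included at this height (perimeter 64.00 mm); the cube at (5, 9.5) is present — its section is the full 29.5×13 rectangle (perimeter 85.00 mm); the cube at (15, -1.5) (footprint 27×4.5) is included at this height (perimeter 63.00 mm); Combining (union): the regions partially overlap (shared area 39.00 mm²), so the edge portions inside another operand are dropped and the merged outline is re-measured after clipping — boundary = 180.00 mm. Overall, the cross-section has 2 separate islands. Total boundary length (outer) = 180.00 mm.

180.00 mm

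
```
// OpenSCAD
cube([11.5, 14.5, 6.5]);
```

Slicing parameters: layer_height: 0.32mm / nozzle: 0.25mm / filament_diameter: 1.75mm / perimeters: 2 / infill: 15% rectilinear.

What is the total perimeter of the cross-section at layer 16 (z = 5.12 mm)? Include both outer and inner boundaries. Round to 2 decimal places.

52.00 mm

At z = 5.12 mm: the 11.5×14.5 cube contributes its full rectangle (perimeter 52.00 mm). Overall, the cross-section is a single solid region. Total boundary length (outer) = 52.00 mm.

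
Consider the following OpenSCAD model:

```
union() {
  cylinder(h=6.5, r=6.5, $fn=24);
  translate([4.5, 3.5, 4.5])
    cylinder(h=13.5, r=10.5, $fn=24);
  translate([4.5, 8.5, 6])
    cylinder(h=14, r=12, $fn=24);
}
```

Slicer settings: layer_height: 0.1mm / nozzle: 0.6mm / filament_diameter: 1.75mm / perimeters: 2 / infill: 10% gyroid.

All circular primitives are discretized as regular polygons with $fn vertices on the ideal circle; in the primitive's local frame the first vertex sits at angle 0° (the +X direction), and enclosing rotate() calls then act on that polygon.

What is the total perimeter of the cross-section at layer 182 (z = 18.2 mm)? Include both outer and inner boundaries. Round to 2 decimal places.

75.18 mm

At z = 18.2 mm: the cylinder is not intersected at this z (z outside [0, 6.5]); the cylinder at (4.5, 3.5) is absent (z outside [4.5, 18]); the r=12 cylinder at (4.5, 8.5) contributes a regular 24-gon of circumradius 12 (perimeter = 2·24·12.000·sin(180°/24) = 75.18 mm); Taking the union: only the r=12 cylinder at (4.5, 8.5) is present, so the union is just that shape — boundary = 75.18 mm. Overall, the cross-section is a single solid region. Total boundary length (outer) = 75.18 mm.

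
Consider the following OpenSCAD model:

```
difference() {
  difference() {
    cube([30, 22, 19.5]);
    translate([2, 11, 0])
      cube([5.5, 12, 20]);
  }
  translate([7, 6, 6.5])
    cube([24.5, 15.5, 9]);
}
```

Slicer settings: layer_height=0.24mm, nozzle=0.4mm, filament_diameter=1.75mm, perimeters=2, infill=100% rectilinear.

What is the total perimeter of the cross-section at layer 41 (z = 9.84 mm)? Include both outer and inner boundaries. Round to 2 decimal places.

150.00 mm

At z = 9.84 mm: the cube (footprint 30×22) is included at this height (perimeter 104.00 mm); the cube at (2, 11) (footprint 5.5×12) is included at this height (perimeter 35.00 mm); Taking the first minus the rest: starting from the 30×22 cube, the 5.5×12 cube at (2, 11) partially overlaps it — only the 60.50 mm² overlap (of its 66.00 mm²) is removed, clipping the outline — boundary = 126.00 mm; the cube at (7, 6) is present — its section is the full 24.5×15.5 rectangle (perimeter 80.00 mm); Subtracting the remaining from the first: starting from the result so far, the 24.5×15.5 cube at (7, 6) partially overlaps it — only the 351.25 mm² overlap (of its 379.75 mm²) is removed, clipping the outline — boundary = 150.00 mm. Overall, the cross-section has 2 separate islands. Total boundary length (outer) = 150.00 mm.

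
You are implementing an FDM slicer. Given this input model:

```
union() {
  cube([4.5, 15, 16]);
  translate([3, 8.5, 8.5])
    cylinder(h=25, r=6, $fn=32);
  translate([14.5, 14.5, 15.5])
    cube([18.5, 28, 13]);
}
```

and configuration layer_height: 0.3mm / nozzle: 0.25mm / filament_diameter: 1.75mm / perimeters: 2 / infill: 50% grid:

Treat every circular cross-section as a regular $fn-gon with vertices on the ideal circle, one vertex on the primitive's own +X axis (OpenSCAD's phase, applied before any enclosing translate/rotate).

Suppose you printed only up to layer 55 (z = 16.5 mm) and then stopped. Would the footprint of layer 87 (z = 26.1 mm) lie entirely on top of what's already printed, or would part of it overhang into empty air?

entirely on top

Compare the two slices. At z = 16.5: the cube is not intersected at this z (z outside [0, 16]); the cylinder at (3, 8.5): section is a regular 32-gon, circumradius r=6 (area = (32/2)·6.000²·sin(360°/32) = 112.37 mm²); the cube at (14.5, 14.5) (footprint 18.5×28) is included at this height (area 518.00 mm²); Merging all regions: the 2 present regions are separate (no shared area or edge), so areas and boundary lengths simply add and each stays a separate island — area = 630.37 mm². At z = 26.1: the cube does not reach this height (z outside [0, 16]); the cylinder at (3, 8.5): section is a regular 32-gon, circumradius r=6 (area = (32/2)·6.000²·sin(360°/32) = 112.37 mm²); the cube at (14.5, 14.5) (footprint 18.5×28) is included at this height (area 518.00 mm²); Merging all regions: the 2 present regions are separate (no shared area or edge), so areas and boundary lengths simply add and each stays a separate island — area = 630.37 mm². Checking containment: the cross-section at z = 26.1 is a subset of the cross-section at z = 16.5.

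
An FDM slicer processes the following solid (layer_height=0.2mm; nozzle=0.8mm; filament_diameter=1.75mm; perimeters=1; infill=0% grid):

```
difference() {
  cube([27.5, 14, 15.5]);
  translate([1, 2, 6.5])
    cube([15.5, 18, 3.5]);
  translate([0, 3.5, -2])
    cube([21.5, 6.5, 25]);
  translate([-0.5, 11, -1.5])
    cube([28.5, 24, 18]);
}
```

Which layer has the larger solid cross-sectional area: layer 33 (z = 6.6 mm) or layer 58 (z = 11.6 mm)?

layer 58 (z = 11.6 mm)

Layer 33 (z = 6.6): the 27.5×14 cube contributes its full rectangle (area 385.00 mm²); the cube at (1, 2) (footprint 15.5×18) is included at this height (area 279.00 mm²); the cube at (0, 3.5) is present — its section is the full 21.5×6.5 rectangle (area 139.75 mm²); the 28.5×24 cube at (-0.5, 11) contributes its full rectangle (area 684.00 mm²); Taking the first minus the rest: starting from the 27.5×14 cube (385.00 mm²), the 15.5×18 cube at (1, 2) partially overlaps it — only the 186.00 mm² overlap (of its 279.00 mm²) is removed, clipping the outline; the 21.5×6.5 cube at (0, 3.5) partially overlaps it — only the 39.00 mm² overlap (of its 139.75 mm²) is removed, clipping the outline; the 28.5×24 cube at (-0.5, 11) partially overlaps it — only the 36.00 mm² overlap (of its 684.00 mm²) is removed, clipping the outline — area = 124.00 mm². So its area = 124.00 mm². Layer 58 (z = 11.6): the cube is present — its section is the full 27.5×14 rectangle (area 385.00 mm²); the cube at (1, 2) does not reach this height (z outside [6.5, 10]); the cube at (0, 3.5) is present — its section is the full 21.5×6.5 rectangle (area 139.75 mm²); the cube at (-0.5, 11) (footprint 28.5×24) is included at this height (area 684.00 mm²); After the difference (first − rest): starting from the 27.5×14 cube (385.00 mm²), the 21.5×6.5 cube at (0, 3.5) lies inside it touching the edge (removes its full 139.75 mm²); the 28.5×24 cube at (-0.5, 11) partially overlaps it — only the 82.50 mm² overlap (of its 684.00 mm²) is removed, clipping the outline — area = 162.75 mm². So its area = 162.75 mm². Layer 58 is larger (162.75 vs 124.00 mm²).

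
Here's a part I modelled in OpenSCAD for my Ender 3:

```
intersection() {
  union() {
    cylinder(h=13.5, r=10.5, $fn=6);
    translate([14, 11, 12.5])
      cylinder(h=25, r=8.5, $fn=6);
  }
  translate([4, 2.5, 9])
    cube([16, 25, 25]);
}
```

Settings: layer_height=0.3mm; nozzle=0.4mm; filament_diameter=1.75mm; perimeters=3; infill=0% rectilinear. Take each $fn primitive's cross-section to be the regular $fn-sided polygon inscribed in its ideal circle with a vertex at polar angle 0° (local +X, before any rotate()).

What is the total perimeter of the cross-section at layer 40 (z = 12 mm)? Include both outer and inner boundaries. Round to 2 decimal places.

At z = 12 mm: the cylinder: section is a regular 6-gon, circumradius r=10.5 (perimeter = 2·6·10.500·sin(180°/6) = 63.00 mm); the cylinder at (14, 11) does not reach this height (z outside [12.5, 37.5]); Combining (union): only the r=10.5 cylinder is present, so the union is just that shape — boundary = 63.00 mm; the cube at (4, 2.5) (footprint 16×25) is included at this height (perimeter 82.00 mm); After intersecting: the 16×25 cube at (4, 2.5) partially overlaps that combined region; clipping to the common part keeps 20.79 mm² — boundary = 20.51 mm. Overall, the cross-section is a single solid region. Total boundary length (outer) = 20.51 mm.

20.51 mm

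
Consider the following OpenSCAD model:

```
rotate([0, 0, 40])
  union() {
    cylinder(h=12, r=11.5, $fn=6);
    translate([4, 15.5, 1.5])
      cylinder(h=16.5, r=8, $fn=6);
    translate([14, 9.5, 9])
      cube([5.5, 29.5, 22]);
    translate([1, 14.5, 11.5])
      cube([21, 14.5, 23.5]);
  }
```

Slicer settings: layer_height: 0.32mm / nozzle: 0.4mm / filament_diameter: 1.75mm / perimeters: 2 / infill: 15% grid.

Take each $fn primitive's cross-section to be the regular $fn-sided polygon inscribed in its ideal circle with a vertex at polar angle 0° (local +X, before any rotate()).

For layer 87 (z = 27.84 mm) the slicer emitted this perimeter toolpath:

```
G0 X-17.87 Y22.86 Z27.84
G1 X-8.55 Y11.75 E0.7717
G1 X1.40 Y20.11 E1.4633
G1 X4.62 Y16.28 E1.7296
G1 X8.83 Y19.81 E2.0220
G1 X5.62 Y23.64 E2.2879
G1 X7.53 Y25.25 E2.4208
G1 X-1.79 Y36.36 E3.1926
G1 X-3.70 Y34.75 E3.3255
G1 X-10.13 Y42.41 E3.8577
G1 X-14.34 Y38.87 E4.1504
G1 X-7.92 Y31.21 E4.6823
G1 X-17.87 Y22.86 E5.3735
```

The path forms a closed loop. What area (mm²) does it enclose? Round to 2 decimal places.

Apply the shoelace formula to the sequence of (X, Y) vertices; enclosed area = 386.92 mm².

386.92 mm²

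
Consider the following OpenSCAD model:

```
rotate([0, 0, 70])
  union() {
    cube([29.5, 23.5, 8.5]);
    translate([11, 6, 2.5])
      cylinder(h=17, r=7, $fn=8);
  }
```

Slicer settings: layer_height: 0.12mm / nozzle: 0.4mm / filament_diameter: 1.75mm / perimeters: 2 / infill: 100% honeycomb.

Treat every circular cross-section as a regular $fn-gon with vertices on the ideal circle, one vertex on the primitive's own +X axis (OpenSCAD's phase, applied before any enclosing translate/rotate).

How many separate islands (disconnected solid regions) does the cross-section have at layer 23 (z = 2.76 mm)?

At z = 2.76 mm: the 29.5×23.5 cube contributes its full rectangle; the r=7 cylinder at (11, 6) gives a regular 8-gon of circumradius 7 (constant along its height); Merging all regions: the regions partially overlap (shared area 136.18 mm²), so overlapping operands fuse into one piece — 1 connected region; (rotated 70° about Z; rotation is an isometry so areas/perimeters/island counts are preserved). Overall, the cross-section is a single solid region. Island count = 1.

1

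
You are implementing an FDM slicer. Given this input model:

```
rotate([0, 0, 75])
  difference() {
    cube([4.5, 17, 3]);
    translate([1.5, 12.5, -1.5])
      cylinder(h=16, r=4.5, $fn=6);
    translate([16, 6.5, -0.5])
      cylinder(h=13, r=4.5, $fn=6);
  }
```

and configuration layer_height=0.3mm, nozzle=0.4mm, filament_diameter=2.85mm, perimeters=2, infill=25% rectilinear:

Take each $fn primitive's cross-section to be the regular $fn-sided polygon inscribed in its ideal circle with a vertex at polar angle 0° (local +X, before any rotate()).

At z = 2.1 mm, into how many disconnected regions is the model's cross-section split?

At z = 2.1 mm: the 4.5×17 cube contributes its full rectangle; the cylinder at (1.5, 12.5): section is a regular 6-gon, circumradius r=4.5; the r=4.5 cylinder at (16, 6.5) gives a regular 6-gon of circumradius 4.5 (constant along its height); Subtracting the remaining from the first: starting from the 4.5×17 cube, the r=4.5 cylinder at (1.5, 12.5) partially overlaps it — only the 34.10 mm² overlap (of its 52.61 mm²) is removed, clipping the outline; the r=4.5 cylinder at (16, 6.5) misses the remaining region (no effect) — 2 connected regions; (whole slice rotated 75° about Z — lengths, areas and connectivity unchanged). The result has 2 disconnected regions.

2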